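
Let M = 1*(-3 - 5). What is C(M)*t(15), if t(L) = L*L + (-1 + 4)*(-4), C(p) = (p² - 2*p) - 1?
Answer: 16827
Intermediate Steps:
M = -8 (M = 1*(-8) = -8)
C(p) = -1 + p² - 2*p
t(L) = -12 + L² (t(L) = L² + 3*(-4) = L² - 12 = -12 + L²)
C(M)*t(15) = (-1 + (-8)² - 2*(-8))*(-12 + 15²) = (-1 + 64 + 16)*(-12 + 225) = 79*213 = 16827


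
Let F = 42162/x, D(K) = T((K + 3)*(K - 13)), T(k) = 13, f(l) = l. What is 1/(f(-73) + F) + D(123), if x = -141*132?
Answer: 3032047/233473 ≈ 12.987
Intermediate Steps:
x = -18612
D(K) = 13
F = -7027/3102 (F = 42162/(-18612) = 42162*(-1/18612) = -7027/3102 ≈ -2.2653)
1/(f(-73) + F) + D(123) = 1/(-73 - 7027/3102) + 13 = 1/(-233473/3102) + 13 = -3102/233473 + 13 = 3032047/233473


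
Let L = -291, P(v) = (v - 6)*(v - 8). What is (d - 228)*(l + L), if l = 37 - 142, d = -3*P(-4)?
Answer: 232848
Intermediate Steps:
P(v) = (-8 + v)*(-6 + v) (P(v) = (-6 + v)*(-8 + v) = (-8 + v)*(-6 + v))
d = -360 (d = -3*(48 + (-4)² - 14*(-4)) = -3*(48 + 16 + 56) = -3*120 = -360)
l = -105
(d - 228)*(l + L) = (-360 - 228)*(-105 - 291) = -588*(-396) = 232848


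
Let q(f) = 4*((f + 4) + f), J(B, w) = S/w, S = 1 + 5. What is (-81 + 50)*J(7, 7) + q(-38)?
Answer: -2202/7 ≈ -314.57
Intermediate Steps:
S = 6
J(B, w) = 6/w
q(f) = 16 + 8*f (q(f) = 4*((4 + f) + f) = 4*(4 + 2*f) = 16 + 8*f)
(-81 + 50)*J(7, 7) + q(-38) = (-81 + 50)*(6/7) + (16 + 8*(-38)) = -186/7 + (16 - 304) = -31*6/7 - 288 = -186/7 - 288 = -2202/7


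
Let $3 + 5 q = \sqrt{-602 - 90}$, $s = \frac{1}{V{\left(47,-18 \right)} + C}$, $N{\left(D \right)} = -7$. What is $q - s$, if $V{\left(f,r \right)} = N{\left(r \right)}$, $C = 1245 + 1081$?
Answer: $- \frac{6962}{11595} + \frac{2 i \sqrt{173}}{5} \approx -0.60043 + 5.2612 i$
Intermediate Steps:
$C = 2326$
$V{\left(f,r \right)} = -7$
$s = \frac{1}{2319}$ ($s = \frac{1}{-7 + 2326} = \frac{1}{2319} \approx 0.00043122$)
$q = - \frac{3}{5} + \frac{2 i \sqrt{173}}{5}$ ($q = - \frac{3}{5} + \frac{\sqrt{-602 - 90}}{5} = - \frac{3}{5} + \frac{\sqrt{-692}}{5} = - \frac{3}{5} + \frac{2 i \sqrt{173}}{5} \approx -0.6 + 5.2612 i$)
$q - s = \left(- \frac{3}{5} + \frac{2 i \sqrt{173}}{5}\right) - \frac{1}{2319} = - \frac{6962}{11595} + \frac{2 i \sqrt{173}}{5}$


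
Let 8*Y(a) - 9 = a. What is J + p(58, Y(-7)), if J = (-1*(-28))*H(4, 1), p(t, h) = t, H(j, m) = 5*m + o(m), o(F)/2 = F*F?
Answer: 254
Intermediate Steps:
Y(a) = 9/8 + a/8
o(F) = 2*F² (o(F) = 2*(F*F) = 2*F²)
H(j, m) = 2*m² + 5*m (H(j, m) = 5*m + 2*m² = 2*m² + 5*m)
J = 196 (J = (-1*(-28))*(1*(5 + 2*1)) = 28*(1*(5 + 2)) = 28*(1*7) = 28*7 = 196)
J + p(58, Y(-7)) = 196 + 58 = 254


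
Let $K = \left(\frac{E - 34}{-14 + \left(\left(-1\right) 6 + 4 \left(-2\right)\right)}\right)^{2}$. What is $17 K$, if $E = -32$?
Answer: $\frac{18513}{196} \approx 94.454$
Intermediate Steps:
$K = \frac{1089}{196}$ ($K = \left(\frac{-32 - 34}{-14 + \left(\left(-1\right) 6 + 4 \left(-2\right)\right)}\right)^{2} = \left(- \frac{66}{-14 - 14}\right)^{2} = \left(- \frac{66}{-28}\right)^{2} = \left(\left(-66\right) \left(- \frac{1}{28}\right)\right)^{2} = \left(\frac{33}{14}\right)^{2} = \frac{1089}{196} \approx 5.5561$)
$17 K = 17 \cdot \frac{1089}{196} = \frac{18513}{196}$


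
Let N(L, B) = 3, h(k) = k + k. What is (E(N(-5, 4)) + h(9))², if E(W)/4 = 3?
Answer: 900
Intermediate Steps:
h(k) = 2*k
E(W) = 12 (E(W) = 4*3 = 12)
(E(N(-5, 4)) + h(9))² = (12 + 2*9)² = (12 + 18)² = 30² = 900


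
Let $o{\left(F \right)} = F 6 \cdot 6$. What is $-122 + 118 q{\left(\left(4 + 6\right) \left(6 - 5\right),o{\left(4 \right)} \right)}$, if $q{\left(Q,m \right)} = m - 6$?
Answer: $16162$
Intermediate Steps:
$o{\left(F \right)} = 36 F$ ($o{\left(F \right)} = 6 F 6 = 36 F$)
$q{\left(Q,m \right)} = -6 + m$
$-122 + 118 q{\left(\left(4 + 6\right) \left(6 - 5\right),o{\left(4 \right)} \right)} = -122 + 118 \left(-6 + 36 \cdot 4\right) = -122 + 118 \left(-6 + 144\right) = -122 + 118 \cdot 138 = -122 + 16284 = 16162$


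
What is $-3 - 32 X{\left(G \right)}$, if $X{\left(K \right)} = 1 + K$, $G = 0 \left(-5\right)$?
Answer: $-35$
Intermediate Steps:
$G = 0$
$-3 - 32 X{\left(G \right)} = -3 - 32 \left(1 + 0\right) = -3 - 32 = -35$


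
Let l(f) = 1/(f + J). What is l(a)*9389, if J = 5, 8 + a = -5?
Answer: -9389/8 ≈ -1173.6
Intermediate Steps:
a = -13 (a = -8 - 5 = -13)
l(f) = 1/(5 + f) (l(f) = 1/(f + 5) = 1/(5 + f))
l(a)*9389 = 9389/(5 - 13) = 9389/(-8) = -⅛*9389 = -9389/8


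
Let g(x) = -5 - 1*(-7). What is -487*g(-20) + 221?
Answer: -753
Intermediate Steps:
g(x) = 2 (g(x) = -5 + 7 = 2)
-487*g(-20) + 221 = -487*2 + 221 = -974 + 221 = -753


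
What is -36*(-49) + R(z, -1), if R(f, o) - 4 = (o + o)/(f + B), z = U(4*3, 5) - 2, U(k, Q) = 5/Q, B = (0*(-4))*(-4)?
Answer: 1770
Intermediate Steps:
B = 0 (B = 0*(-4) = 0)
z = -1 (z = 5/5 - 2 = 5*(⅕) - 2 = 1 - 2 = -1)
R(f, o) = 4 + 2*o/f (R(f, o) = 4 + (o + o)/(f + 0) = 4 + (2*o)/f = 4 + 2*o/f)
-36*(-49) + R(z, -1) = -36*(-49) + (4 + 2*(-1)/(-1)) = 1764 + (4 + 2*(-1)*(-1)) = 1764 + (4 + 2) = 1764 + 6 = 1770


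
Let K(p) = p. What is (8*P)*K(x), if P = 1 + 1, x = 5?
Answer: 80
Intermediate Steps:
P = 2
(8*P)*K(x) = (8*2)*5 = 16*5 = 80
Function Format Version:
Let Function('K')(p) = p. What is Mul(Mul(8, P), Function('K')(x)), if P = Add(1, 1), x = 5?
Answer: 80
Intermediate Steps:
P = 2
Mul(Mul(8, P), Function('K')(x)) = Mul(Mul(8, 2), 5) = Mul(16, 5) = 80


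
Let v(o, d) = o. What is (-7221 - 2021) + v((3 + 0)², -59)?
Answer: -9233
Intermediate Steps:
(-7221 - 2021) + v((3 + 0)², -59) = (-7221 - 2021) + (3 + 0)² = -9242 + 3² = -9242 + 9 = -9233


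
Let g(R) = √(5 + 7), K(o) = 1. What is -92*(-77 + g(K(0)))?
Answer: 7084 - 184*√3 ≈ 6765.3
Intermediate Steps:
g(R) = 2*√3 (g(R) = √12 = 2*√3)
-92*(-77 + g(K(0))) = -92*(-77 + 2*√3) = 7084 - 184*√3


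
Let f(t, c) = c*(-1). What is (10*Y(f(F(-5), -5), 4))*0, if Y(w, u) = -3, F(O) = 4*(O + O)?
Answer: 0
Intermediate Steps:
F(O) = 8*O (F(O) = 4*(2*O) = 8*O)
f(t, c) = -c
(10*Y(f(F(-5), -5), 4))*0 = (10*(-3))*0 = -30*0 = 0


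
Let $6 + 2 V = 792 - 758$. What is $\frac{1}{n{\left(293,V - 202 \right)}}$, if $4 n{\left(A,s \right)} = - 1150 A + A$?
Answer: $- \frac{4}{336657} \approx -1.1882 \cdot 10^{-5}$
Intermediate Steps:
$V = 14$ ($V = -3 + \frac{792 - 758}{2} = -3 + \frac{1}{2} \cdot 34 = -3 + 17 = 14$)
$n{\left(A,s \right)} = - \frac{1149 A}{4}$ ($n{\left(A,s \right)} = \frac{- 1150 A + A}{4} = \frac{\left(-1149\right) A}{4} = - \frac{1149 A}{4}$)
$\frac{1}{n{\left(293,V - 202 \right)}} = \frac{1}{\left(- \frac{1149}{4}\right) 293} = \frac{1}{- \frac{336657}{4}} = - \frac{4}{336657}$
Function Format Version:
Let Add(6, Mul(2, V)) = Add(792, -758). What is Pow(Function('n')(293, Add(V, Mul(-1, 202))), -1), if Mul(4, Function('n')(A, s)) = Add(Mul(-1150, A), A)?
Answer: Rational(-4, 336657) ≈ -1.1882e-5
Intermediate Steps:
V = 14 (V = Add(-3, Mul(Rational(1, 2), Add(792, -758))) = Add(-3, Mul(Rational(1, 2), 34)) = Add(-3, 17) = 14)
Function('n')(A, s) = Mul(Rational(-1149, 4), A) (Function('n')(A, s) = Mul(Rational(1, 4), Add(Mul(-1150, A), A)) = Mul(Rational(1, 4), Mul(-1149, A)) = Mul(Rational(-1149, 4), A))
Pow(Function('n')(293, Add(V, Mul(-1, 202))), -1) = Pow(Mul(Rational(-1149, 4), 293), -1) = Pow(Rational(-336657, 4), -1) = Rational(-4, 336657)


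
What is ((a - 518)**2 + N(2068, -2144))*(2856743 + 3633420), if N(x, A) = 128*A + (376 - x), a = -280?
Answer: 2340871990840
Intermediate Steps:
N(x, A) = 376 - x + 128*A
((a - 518)**2 + N(2068, -2144))*(2856743 + 3633420) = ((-280 - 518)**2 + (376 - 1*2068 + 128*(-2144)))*(2856743 + 3633420) = ((-798)**2 + (376 - 2068 - 274432))*6490163 = (636804 - 276124)*6490163 = 360680*6490163 = 2340871990840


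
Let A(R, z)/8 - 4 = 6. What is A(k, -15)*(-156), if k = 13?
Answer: -12480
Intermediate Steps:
A(R, z) = 80 (A(R, z) = 32 + 8*6 = 32 + 48 = 80)
A(k, -15)*(-156) = 80*(-156) = -12480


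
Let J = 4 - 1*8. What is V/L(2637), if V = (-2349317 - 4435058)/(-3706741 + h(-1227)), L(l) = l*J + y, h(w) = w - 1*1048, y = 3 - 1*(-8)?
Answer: -6784375/39081901592 ≈ -0.00017359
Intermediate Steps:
y = 11 (y = 3 + 8 = 11)
h(w) = -1048 + w (h(w) = w - 1048 = -1048 + w)
J = -4 (J = 4 - 8 = -4)
L(l) = 11 - 4*l (L(l) = l*(-4) + 11 = -4*l + 11 = 11 - 4*l)
V = 6784375/3709016 (V = (-2349317 - 4435058)/(-3706741 + (-1048 - 1227)) = -6784375/(-3706741 - 2275) = -6784375/(-3709016) = -6784375*(-1/3709016) = 6784375/3709016 ≈ 1.8292)
V/L(2637) = 6784375/(3709016*(11 - 4*2637)) = 6784375/(3709016*(11 - 10548)) = (6784375/3709016)/(-10537) = (6784375/3709016)*(-1/10537) = -6784375/39081901592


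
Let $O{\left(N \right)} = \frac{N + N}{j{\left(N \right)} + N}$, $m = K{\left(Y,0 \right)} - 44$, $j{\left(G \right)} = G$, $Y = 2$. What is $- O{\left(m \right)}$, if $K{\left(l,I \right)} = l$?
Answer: $-1$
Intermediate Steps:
$m = -42$ ($m = 2 - 44 = -42$)
$O{\left(N \right)} = 1$ ($O{\left(N \right)} = \frac{N + N}{N + N} = \frac{2 N}{2 N} = 2 N \frac{1}{2 N} = 1$)
$- O{\left(m \right)} = \left(-1\right) 1 = -1$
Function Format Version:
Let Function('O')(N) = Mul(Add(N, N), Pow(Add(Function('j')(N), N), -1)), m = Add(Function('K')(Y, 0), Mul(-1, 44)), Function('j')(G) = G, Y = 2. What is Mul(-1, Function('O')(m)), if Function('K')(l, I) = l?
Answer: -1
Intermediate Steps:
m = -42 (m = Add(2, Mul(-1, 44)) = Add(2, -44) = -42)
Function('O')(N) = 1 (Function('O')(N) = Mul(Add(N, N), Pow(Add(N, N), -1)) = Mul(Mul(2, N), Pow(Mul(2, N), -1)) = Mul(Mul(2, N), Mul(Rational(1, 2), Pow(N, -1))) = 1)
Mul(-1, Function('O')(m)) = Mul(-1, 1) = -1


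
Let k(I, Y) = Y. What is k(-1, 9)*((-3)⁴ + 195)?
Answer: 2484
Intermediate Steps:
k(-1, 9)*((-3)⁴ + 195) = 9*((-3)⁴ + 195) = 9*(81 + 195) = 9*276 = 2484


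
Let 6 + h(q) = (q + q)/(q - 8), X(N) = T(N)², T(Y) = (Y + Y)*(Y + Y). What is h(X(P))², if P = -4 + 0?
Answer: 4169764/261121 ≈ 15.969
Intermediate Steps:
T(Y) = 4*Y² (T(Y) = (2*Y)*(2*Y) = 4*Y²)
P = -4
X(N) = 16*N⁴ (X(N) = (4*N²)² = 16*N⁴)
h(q) = -6 + 2*q/(-8 + q) (h(q) = -6 + (q + q)/(q - 8) = -6 + (2*q)/(-8 + q) = -6 + 2*q/(-8 + q))
h(X(P))² = (4*(12 - 16*(-4)⁴)/(-8 + 16*(-4)⁴))² = (4*(12 - 16*256)/(-8 + 16*256))² = (4*(12 - 1*4096)/(-8 + 4096))² = (4*(12 - 4096)/4088)² = (4*(1/4088)*(-4084))² = (-2042/511)² = 4169764/261121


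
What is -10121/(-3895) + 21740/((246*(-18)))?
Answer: -243058/105165 ≈ -2.3112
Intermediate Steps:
-10121/(-3895) + 21740/((246*(-18))) = -10121*(-1/3895) + 21740/(-4428) = 10121/3895 + 21740*(-1/4428) = 10121/3895 - 5435/1107 = -243058/105165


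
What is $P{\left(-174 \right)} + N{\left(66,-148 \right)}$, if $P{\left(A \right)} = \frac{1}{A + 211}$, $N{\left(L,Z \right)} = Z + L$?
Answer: $- \frac{3033}{37} \approx -81.973$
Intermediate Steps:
$N{\left(L,Z \right)} = L + Z$
$P{\left(A \right)} = \frac{1}{211 + A}$
$P{\left(-174 \right)} + N{\left(66,-148 \right)} = \frac{1}{211 - 174} + \left(66 - 148\right) = \frac{1}{37} - 82 = - \frac{3033}{37}$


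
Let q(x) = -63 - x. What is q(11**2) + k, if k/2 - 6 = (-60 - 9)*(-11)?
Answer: 1346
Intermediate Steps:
k = 1530 (k = 12 + 2*((-60 - 9)*(-11)) = 12 + 2*(-69*(-11)) = 12 + 2*759 = 12 + 1518 = 1530)
q(11**2) + k = (-63 - 1*11**2) + 1530 = (-63 - 1*121) + 1530 = (-63 - 121) + 1530 = -184 + 1530 = 1346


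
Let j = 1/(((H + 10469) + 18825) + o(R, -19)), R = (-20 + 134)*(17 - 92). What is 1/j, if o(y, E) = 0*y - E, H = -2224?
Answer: 27089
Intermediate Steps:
R = -8550 (R = 114*(-75) = -8550)
o(y, E) = -E (o(y, E) = 0 - E = -E)
j = 1/27089 (j = 1/(((-2224 + 10469) + 18825) - 1*(-19)) = 1/((8245 + 18825) + 19) = 1/(27070 + 19) = 1/27089 ≈ 3.6915e-5)
1/j = 1/(1/27089) = 27089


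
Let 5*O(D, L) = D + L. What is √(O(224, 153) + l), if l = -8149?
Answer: 116*I*√15/5 ≈ 89.853*I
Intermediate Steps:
O(D, L) = D/5 + L/5 (O(D, L) = (D + L)/5 = D/5 + L/5)
√(O(224, 153) + l) = √(((⅕)*224 + (⅕)*153) - 8149) = √((224/5 + 153/5) - 8149) = √(377/5 - 8149) = √(-40368/5) = 116*I*√15/5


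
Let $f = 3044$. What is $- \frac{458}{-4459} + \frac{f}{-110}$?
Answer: $- \frac{6761408}{245245} \approx -27.57$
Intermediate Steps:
$- \frac{458}{-4459} + \frac{f}{-110} = - \frac{458}{-4459} + \frac{3044}{-110} = \left(-458\right) \left(- \frac{1}{4459}\right) + 3044 \left(- \frac{1}{110}\right) = \frac{458}{4459} - \frac{1522}{55} = - \frac{6761408}{245245}$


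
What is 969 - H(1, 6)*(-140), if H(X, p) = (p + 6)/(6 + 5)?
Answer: 12339/11 ≈ 1121.7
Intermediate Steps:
H(X, p) = 6/11 + p/11 (H(X, p) = (6 + p)/11 = (6 + p)*(1/11) = 6/11 + p/11)
969 - H(1, 6)*(-140) = 969 - (6/11 + (1/11)*6)*(-140) = 969 - (6/11 + 6/11)*(-140) = 969 - 12*(-140)/11 = 969 - 1*(-1680/11) = 969 + 1680/11 = 12339/11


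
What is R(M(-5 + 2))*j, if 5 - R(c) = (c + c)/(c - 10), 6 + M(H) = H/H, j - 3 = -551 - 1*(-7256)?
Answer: 29068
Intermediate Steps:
j = 6708 (j = 3 + (-551 - 1*(-7256)) = 3 + (-551 + 7256) = 3 + 6705 = 6708)
M(H) = -5 (M(H) = -6 + H/H = -6 + 1 = -5)
R(c) = 5 - 2*c/(-10 + c) (R(c) = 5 - (c + c)/(c - 10) = 5 - 2*c/(-10 + c))
R(M(-5 + 2))*j = ((-50 + 3*(-5))/(-10 - 5))*6708 = ((-50 - 15)/(-15))*6708 = -1/15*(-65)*6708 = (13/3)*6708 = 29068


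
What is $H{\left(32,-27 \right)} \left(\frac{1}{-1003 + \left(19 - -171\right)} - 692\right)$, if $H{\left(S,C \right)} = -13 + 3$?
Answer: $\frac{5625970}{813} \approx 6920.0$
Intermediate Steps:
$H{\left(S,C \right)} = -10$
$H{\left(32,-27 \right)} \left(\frac{1}{-1003 + \left(19 - -171\right)} - 692\right) = - 10 \left(\frac{1}{-1003 + \left(19 - -171\right)} - 692\right) = - 10 \left(\frac{1}{-1003 + \left(19 + 171\right)} - 692\right) = - 10 \left(\frac{1}{-1003 + 190} - 692\right) = - 10 \left(\frac{1}{-813} - 692\right) = - 10 \left(- \frac{1}{813} - 692\right) = \left(-10\right) \left(- \frac{562597}{813}\right) = \frac{5625970}{813}$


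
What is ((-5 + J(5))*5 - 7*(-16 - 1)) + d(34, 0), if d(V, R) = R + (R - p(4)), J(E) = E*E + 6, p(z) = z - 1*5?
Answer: 250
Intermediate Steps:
p(z) = -5 + z (p(z) = z - 5 = -5 + z)
J(E) = 6 + E**2 (J(E) = E**2 + 6 = 6 + E**2)
d(V, R) = 1 + 2*R (d(V, R) = R + (R - (-5 + 4)) = R + (R - 1*(-1)) = R + (R + 1) = R + (1 + R) = 1 + 2*R)
((-5 + J(5))*5 - 7*(-16 - 1)) + d(34, 0) = ((-5 + (6 + 5**2))*5 - 7*(-16 - 1)) + (1 + 2*0) = ((-5 + (6 + 25))*5 - 7*(-17)) + (1 + 0) = ((-5 + 31)*5 + 119) + 1 = (26*5 + 119) + 1 = (130 + 119) + 1 = 249 + 1 = 250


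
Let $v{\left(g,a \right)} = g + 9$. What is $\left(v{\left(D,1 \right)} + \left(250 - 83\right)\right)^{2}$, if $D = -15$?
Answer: $25921$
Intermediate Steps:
$v{\left(g,a \right)} = 9 + g$
$\left(v{\left(D,1 \right)} + \left(250 - 83\right)\right)^{2} = \left(\left(9 - 15\right) + \left(250 - 83\right)\right)^{2} = \left(-6 + \left(250 - 83\right)\right)^{2} = \left(-6 + 167\right)^{2} = 161^{2} = 25921$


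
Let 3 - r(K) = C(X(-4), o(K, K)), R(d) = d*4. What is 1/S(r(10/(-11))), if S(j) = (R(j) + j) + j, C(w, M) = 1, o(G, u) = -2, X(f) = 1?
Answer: 1/12 ≈ 0.083333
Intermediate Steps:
R(d) = 4*d
r(K) = 2 (r(K) = 3 - 1*1 = 3 - 1 = 2)
S(j) = 6*j (S(j) = (4*j + j) + j = 5*j + j = 6*j)
1/S(r(10/(-11))) = 1/(6*2) = 1/12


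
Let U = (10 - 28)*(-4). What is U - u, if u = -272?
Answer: 344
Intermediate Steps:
U = 72 (U = -18*(-4) = 72)
U - u = 72 - 1*(-272) = 72 + 272 = 344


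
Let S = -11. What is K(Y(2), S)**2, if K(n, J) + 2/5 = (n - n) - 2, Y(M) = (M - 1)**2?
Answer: 144/25 ≈ 5.7600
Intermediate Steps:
Y(M) = (-1 + M)**2
K(n, J) = -12/5 (K(n, J) = -2/5 + ((n - n) - 2) = -2/5 + (0 - 2) = -2/5 - 2 = -12/5)
K(Y(2), S)**2 = (-12/5)**2 = 144/25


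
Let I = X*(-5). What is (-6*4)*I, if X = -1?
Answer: -120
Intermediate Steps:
I = 5 (I = -1*(-5) = 5)
(-6*4)*I = -6*4*5 = -24*5 = -120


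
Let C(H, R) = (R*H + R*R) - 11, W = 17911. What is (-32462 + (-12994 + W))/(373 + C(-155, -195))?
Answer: -27545/68612 ≈ -0.40146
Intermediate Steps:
C(H, R) = -11 + R² + H*R (C(H, R) = (H*R + R²) - 11 = (R² + H*R) - 11 = -11 + R² + H*R)
(-32462 + (-12994 + W))/(373 + C(-155, -195)) = (-32462 + (-12994 + 17911))/(373 + (-11 + (-195)² - 155*(-195))) = (-32462 + 4917)/(373 + (-11 + 38025 + 30225)) = -27545/(373 + 68239) = -27545/68612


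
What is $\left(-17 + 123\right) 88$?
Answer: $9328$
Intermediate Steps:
$\left(-17 + 123\right) 88 = 106 \cdot 88 = 9328$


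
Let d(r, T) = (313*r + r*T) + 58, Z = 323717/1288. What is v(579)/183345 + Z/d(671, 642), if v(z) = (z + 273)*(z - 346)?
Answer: 54640240094023/50446248811560 ≈ 1.0831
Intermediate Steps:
Z = 323717/1288 (Z = 323717*(1/1288) = 323717/1288 ≈ 251.33)
v(z) = (-346 + z)*(273 + z) (v(z) = (273 + z)*(-346 + z) = (-346 + z)*(273 + z))
d(r, T) = 58 + 313*r + T*r (d(r, T) = (313*r + T*r) + 58 = 58 + 313*r + T*r)
v(579)/183345 + Z/d(671, 642) = (-94458 + 579² - 73*579)/183345 + 323717/(1288*(58 + 313*671 + 642*671)) = (-94458 + 335241 - 42267)*(1/183345) + 323717/(1288*(58 + 210023 + 430782)) = 198516*(1/183345) + (323717/1288)/640863 = 66172/61115 + (323717/1288)*(1/640863) = 66172/61115 + 323717/825431544 = 54640240094023/50446248811560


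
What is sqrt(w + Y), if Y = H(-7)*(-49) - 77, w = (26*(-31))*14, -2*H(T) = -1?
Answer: I*sqrt(45542)/2 ≈ 106.7*I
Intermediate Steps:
H(T) = 1/2 (H(T) = -1/2*(-1) = 1/2)
w = -11284 (w = -806*14 = -11284)
Y = -203/2 (Y = (1/2)*(-49) - 77 = -49/2 - 77 = -203/2 ≈ -101.50)
sqrt(w + Y) = sqrt(-11284 - 203/2) = sqrt(-22771/2) = I*sqrt(45542)/2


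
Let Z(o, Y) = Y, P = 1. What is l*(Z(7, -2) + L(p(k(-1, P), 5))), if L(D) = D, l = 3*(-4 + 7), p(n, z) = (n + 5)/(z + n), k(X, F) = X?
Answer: -9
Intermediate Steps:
p(n, z) = (5 + n)/(n + z)
l = 9 (l = 3*3 = 9)
l*(Z(7, -2) + L(p(k(-1, P), 5))) = 9*(-2 + (5 - 1)/(-1 + 5)) = 9*(-2 + 4/4) = 9*(-2 + (¼)*4) = 9*(-2 + 1) = 9*(-1) = -9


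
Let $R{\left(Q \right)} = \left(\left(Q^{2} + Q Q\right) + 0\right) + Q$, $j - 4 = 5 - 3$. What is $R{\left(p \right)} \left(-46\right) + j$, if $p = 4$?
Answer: $-1650$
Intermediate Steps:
$j = 6$ ($j = 4 + \left(5 - 3\right) = 4 + 2 = 6$)
$R{\left(Q \right)} = Q + 2 Q^{2}$ ($R{\left(Q \right)} = \left(\left(Q^{2} + Q^{2}\right) + 0\right) + Q = \left(2 Q^{2} + 0\right) + Q = 2 Q^{2} + Q = Q + 2 Q^{2}$)
$R{\left(p \right)} \left(-46\right) + j = 4 \left(1 + 2 \cdot 4\right) \left(-46\right) + 6 = 4 \left(1 + 8\right) \left(-46\right) + 6 = 4 \cdot 9 \left(-46\right) + 6 = 36 \left(-46\right) + 6 = -1656 + 6 = -1650$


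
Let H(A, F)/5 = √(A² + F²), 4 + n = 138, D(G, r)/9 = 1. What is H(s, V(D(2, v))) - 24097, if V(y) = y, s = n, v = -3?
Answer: -24097 + 5*√18037 ≈ -23426.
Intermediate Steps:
D(G, r) = 9 (D(G, r) = 9*1 = 9)
n = 134 (n = -4 + 138 = 134)
s = 134
H(A, F) = 5*√(A² + F²)
H(s, V(D(2, v))) - 24097 = 5*√(134² + 9²) - 24097 = 5*√(17956 + 81) - 24097 = 5*√18037 - 24097 = -24097 + 5*√18037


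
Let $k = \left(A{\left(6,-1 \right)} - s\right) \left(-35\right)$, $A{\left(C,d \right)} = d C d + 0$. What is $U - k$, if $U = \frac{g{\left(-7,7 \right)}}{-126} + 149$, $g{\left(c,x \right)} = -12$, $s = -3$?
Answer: $\frac{9746}{21} \approx 464.1$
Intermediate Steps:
$A{\left(C,d \right)} = C d^{2}$ ($A{\left(C,d \right)} = C d d + 0 = C d^{2} + 0 = C d^{2}$)
$k = -315$ ($k = \left(6 \left(-1\right)^{2} - -3\right) \left(-35\right) = \left(6 \cdot 1 + 3\right) \left(-35\right) = \left(6 + 3\right) \left(-35\right) = 9 \left(-35\right) = -315$)
$U = \frac{3131}{21}$ ($U = - \frac{12}{-126} + 149 = \left(-12\right) \left(- \frac{1}{126}\right) + 149 = \frac{2}{21} + 149 = \frac{3131}{21} \approx 149.1$)
$U - k = \frac{3131}{21} - -315 = \frac{3131}{21} + 315 = \frac{9746}{21}$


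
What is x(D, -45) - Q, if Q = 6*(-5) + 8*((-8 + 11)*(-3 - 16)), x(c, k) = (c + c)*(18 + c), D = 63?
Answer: 10692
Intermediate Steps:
x(c, k) = 2*c*(18 + c) (x(c, k) = (2*c)*(18 + c) = 2*c*(18 + c))
Q = -486 (Q = -30 + 8*(3*(-19)) = -30 + 8*(-57) = -30 - 456 = -486)
x(D, -45) - Q = 2*63*(18 + 63) - 1*(-486) = 2*63*81 + 486 = 10206 + 486 = 10692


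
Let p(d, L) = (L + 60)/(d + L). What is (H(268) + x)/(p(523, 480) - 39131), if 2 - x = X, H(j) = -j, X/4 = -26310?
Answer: -105288922/39247853 ≈ -2.6827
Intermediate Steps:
X = -105240 (X = 4*(-26310) = -105240)
x = 105242 (x = 2 - 1*(-105240) = 2 + 105240 = 105242)
p(d, L) = (60 + L)/(L + d)
(H(268) + x)/(p(523, 480) - 39131) = (-1*268 + 105242)/((60 + 480)/(480 + 523) - 39131) = (-268 + 105242)/(540/1003 - 39131) = 104974/((1/1003)*540 - 39131) = 104974/(540/1003 - 39131) = 104974/(-39247853/1003) = 104974*(-1003/39247853) = -105288922/39247853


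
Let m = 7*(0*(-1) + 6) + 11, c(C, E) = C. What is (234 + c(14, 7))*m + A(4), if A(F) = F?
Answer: 13148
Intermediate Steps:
m = 53 (m = 7*(0 + 6) + 11 = 7*6 + 11 = 42 + 11 = 53)
(234 + c(14, 7))*m + A(4) = (234 + 14)*53 + 4 = 248*53 + 4 = 13144 + 4 = 13148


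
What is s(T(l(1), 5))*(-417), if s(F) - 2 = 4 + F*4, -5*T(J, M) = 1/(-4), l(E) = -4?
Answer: -12927/5 ≈ -2585.4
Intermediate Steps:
T(J, M) = 1/20 (T(J, M) = -1/5/(-4) = -1/5*(-1/4) = 1/20)
s(F) = 6 + 4*F (s(F) = 2 + (4 + F*4) = 2 + (4 + 4*F) = 6 + 4*F)
s(T(l(1), 5))*(-417) = (6 + 4*(1/20))*(-417) = (6 + 1/5)*(-417) = (31/5)*(-417) = -12927/5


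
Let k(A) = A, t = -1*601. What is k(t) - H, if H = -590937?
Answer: 590336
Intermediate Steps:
t = -601
k(t) - H = -601 - 1*(-590937) = -601 + 590937 = 590336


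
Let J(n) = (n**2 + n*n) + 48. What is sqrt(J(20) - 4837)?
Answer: I*sqrt(3989) ≈ 63.159*I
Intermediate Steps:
J(n) = 48 + 2*n**2 (J(n) = (n**2 + n**2) + 48 = 2*n**2 + 48 = 48 + 2*n**2)
sqrt(J(20) - 4837) = sqrt((48 + 2*20**2) - 4837) = sqrt((48 + 2*400) - 4837) = sqrt((48 + 800) - 4837) = sqrt(848 - 4837) = sqrt(-3989) = I*sqrt(3989)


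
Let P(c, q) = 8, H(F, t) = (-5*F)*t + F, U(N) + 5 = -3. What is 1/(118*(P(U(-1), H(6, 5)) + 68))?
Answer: 1/8968 ≈ 0.00011151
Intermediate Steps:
U(N) = -8 (U(N) = -5 - 3 = -8)
H(F, t) = F - 5*F*t (H(F, t) = -5*F*t + F = F - 5*F*t)
1/(118*(P(U(-1), H(6, 5)) + 68)) = 1/(118*(8 + 68)) = 1/(118*76) = 1/8968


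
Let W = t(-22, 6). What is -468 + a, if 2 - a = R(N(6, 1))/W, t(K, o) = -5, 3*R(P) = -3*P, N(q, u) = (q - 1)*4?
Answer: -470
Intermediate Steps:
N(q, u) = -4 + 4*q (N(q, u) = (-1 + q)*4 = -4 + 4*q)
R(P) = -P (R(P) = (-3*P)/3 = -P)
W = -5
a = -2 (a = 2 - (-(-4 + 4*6))/(-5) = 2 - (-(-4 + 24))*(-1)/5 = 2 - (-1*20)*(-1)/5 = 2 - (-20)*(-1)/5 = 2 - 1*4 = 2 - 4 = -2)
-468 + a = -468 - 2 = -470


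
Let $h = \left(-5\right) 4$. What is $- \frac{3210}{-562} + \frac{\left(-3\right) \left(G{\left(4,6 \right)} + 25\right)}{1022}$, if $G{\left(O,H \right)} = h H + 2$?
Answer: $\frac{1718709}{287182} \approx 5.9847$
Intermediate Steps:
$h = -20$
$G{\left(O,H \right)} = 2 - 20 H$ ($G{\left(O,H \right)} = - 20 H + 2 = 2 - 20 H$)
$- \frac{3210}{-562} + \frac{\left(-3\right) \left(G{\left(4,6 \right)} + 25\right)}{1022} = - \frac{3210}{-562} + \frac{\left(-3\right) \left(\left(2 - 120\right) + 25\right)}{1022} = \left(-3210\right) \left(- \frac{1}{562}\right) + - 3 \left(\left(2 - 120\right) + 25\right) \frac{1}{1022} = \frac{1605}{281} + - 3 \left(-118 + 25\right) \frac{1}{1022} = \frac{1605}{281} + \left(-3\right) \left(-93\right) \frac{1}{1022} = \frac{1605}{281} + 279 \cdot \frac{1}{1022} = \frac{1605}{281} + \frac{279}{1022} = \frac{1718709}{287182}$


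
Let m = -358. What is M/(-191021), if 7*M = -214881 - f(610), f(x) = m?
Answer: 214523/1337147 ≈ 0.16043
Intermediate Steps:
f(x) = -358
M = -214523/7 (M = (-214881 - 1*(-358))/7 = (-214881 + 358)/7 = (⅐)*(-214523) = -214523/7 ≈ -30646.)
M/(-191021) = -214523/7/(-191021) = -214523/7*(-1/191021) = 214523/1337147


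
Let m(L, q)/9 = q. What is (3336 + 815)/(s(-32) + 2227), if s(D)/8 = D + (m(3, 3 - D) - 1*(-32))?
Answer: 4151/4747 ≈ 0.87445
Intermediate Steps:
m(L, q) = 9*q
s(D) = 472 - 64*D (s(D) = 8*(D + (9*(3 - D) - 1*(-32))) = 8*(D + ((27 - 9*D) + 32)) = 8*(D + (59 - 9*D)) = 8*(59 - 8*D) = 472 - 64*D)
(3336 + 815)/(s(-32) + 2227) = (3336 + 815)/((472 - 64*(-32)) + 2227) = 4151/((472 + 2048) + 2227) = 4151/(2520 + 2227) = 4151/4747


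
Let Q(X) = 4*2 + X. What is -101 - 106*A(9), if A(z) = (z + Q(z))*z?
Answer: -24905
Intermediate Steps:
Q(X) = 8 + X
A(z) = z*(8 + 2*z) (A(z) = (z + (8 + z))*z = (8 + 2*z)*z = z*(8 + 2*z))
-101 - 106*A(9) = -101 - 212*9*(4 + 9) = -101 - 212*9*13 = -101 - 106*234 = -101 - 24804 = -24905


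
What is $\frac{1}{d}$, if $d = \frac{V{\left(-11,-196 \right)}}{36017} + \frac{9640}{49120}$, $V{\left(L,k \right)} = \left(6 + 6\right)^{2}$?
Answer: $\frac{44228876}{8856929} \approx 4.9937$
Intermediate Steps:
$V{\left(L,k \right)} = 144$ ($V{\left(L,k \right)} = 12^{2} = 144$)
$d = \frac{8856929}{44228876}$ ($d = \frac{144}{36017} + \frac{9640}{49120} = 144 \cdot \frac{1}{36017} + 9640 \cdot \frac{1}{49120} = \frac{144}{36017} + \frac{241}{1228} = \frac{8856929}{44228876} \approx 0.20025$)
$\frac{1}{d} = \frac{1}{\frac{8856929}{44228876}} = \frac{44228876}{8856929}$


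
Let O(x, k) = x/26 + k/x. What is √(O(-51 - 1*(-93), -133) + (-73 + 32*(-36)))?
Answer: I*√7462338/78 ≈ 35.022*I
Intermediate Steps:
O(x, k) = x/26 + k/x (O(x, k) = x*(1/26) + k/x = x/26 + k/x)
√(O(-51 - 1*(-93), -133) + (-73 + 32*(-36))) = √(((-51 - 1*(-93))/26 - 133/(-51 - 1*(-93))) + (-73 + 32*(-36))) = √(((-51 + 93)/26 - 133/(-51 + 93)) + (-73 - 1152)) = √(((1/26)*42 - 133/42) - 1225) = √((21/13 - 133*1/42) - 1225) = √((21/13 - 19/6) - 1225) = √(-121/78 - 1225) = √(-95671/78) = I*√7462338/78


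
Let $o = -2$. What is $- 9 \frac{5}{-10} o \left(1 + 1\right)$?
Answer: $-18$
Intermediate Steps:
$- 9 \frac{5}{-10} o \left(1 + 1\right) = - 9 \frac{5}{-10} \left(- 2 \left(1 + 1\right)\right) = - 9 \cdot 5 \left(- \frac{1}{10}\right) \left(\left(-2\right) 2\right) = \left(-9\right) \left(- \frac{1}{2}\right) \left(-4\right) = \frac{9}{2} \left(-4\right) = -18$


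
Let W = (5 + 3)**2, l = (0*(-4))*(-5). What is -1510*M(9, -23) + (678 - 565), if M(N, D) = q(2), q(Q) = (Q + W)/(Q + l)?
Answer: -49717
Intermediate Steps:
l = 0 (l = 0*(-5) = 0)
W = 64 (W = 8**2 = 64)
q(Q) = (64 + Q)/Q (q(Q) = (Q + 64)/(Q + 0) = (64 + Q)/Q)
M(N, D) = 33 (M(N, D) = (64 + 2)/2 = (1/2)*66 = 33)
-1510*M(9, -23) + (678 - 565) = -1510*33 + (678 - 565) = -49830 + 113 = -49717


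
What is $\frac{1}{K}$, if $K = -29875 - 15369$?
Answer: $- \frac{1}{45244} \approx -2.2102 \cdot 10^{-5}$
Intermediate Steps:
$K = -45244$ ($K = -29875 - 15369 = -45244$)
$\frac{1}{K} = \frac{1}{-45244} = - \frac{1}{45244}$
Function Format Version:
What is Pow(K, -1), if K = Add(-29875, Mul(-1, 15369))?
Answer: Rational(-1, 45244) ≈ -2.2102e-5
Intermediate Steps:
K = -45244 (K = Add(-29875, -15369) = -45244)
Pow(K, -1) = Pow(-45244, -1) = Rational(-1, 45244)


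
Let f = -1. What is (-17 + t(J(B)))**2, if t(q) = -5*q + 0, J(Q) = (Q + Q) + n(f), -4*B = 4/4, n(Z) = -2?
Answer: 81/4 ≈ 20.250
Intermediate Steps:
B = -1/4 ≈ -0.25000
J(Q) = -2 + 2*Q (J(Q) = (Q + Q) - 2 = 2*Q - 2 = -2 + 2*Q)
t(q) = -5*q
(-17 + t(J(B)))**2 = (-17 - 5*(-2 + 2*(-1/4)))**2 = (-17 - 5*(-2 - 1/2))**2 = (-17 - 5*(-5/2))**2 = (-17 + 25/2)**2 = (-9/2)**2 = 81/4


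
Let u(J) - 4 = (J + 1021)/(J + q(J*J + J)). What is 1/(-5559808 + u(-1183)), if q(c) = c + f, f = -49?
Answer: -698537/3883728806829 ≈ -1.7986e-7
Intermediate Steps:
q(c) = -49 + c (q(c) = c - 49 = -49 + c)
u(J) = 4 + (1021 + J)/(-49 + J² + 2*J) (u(J) = 4 + (J + 1021)/(J + (-49 + (J*J + J))) = 4 + (1021 + J)/(J + (-49 + (J² + J))) = 4 + (1021 + J)/(J + (-49 + (J + J²))) = 4 + (1021 + J)/(J + (-49 + J + J²)) = 4 + (1021 + J)/(-49 + J² + 2*J))
1/(-5559808 + u(-1183)) = 1/(-5559808 + (825 + 4*(-1183)² + 9*(-1183))/(-49 + (-1183)² + 2*(-1183))) = 1/(-5559808 + (825 + 4*1399489 - 10647)/(-49 + 1399489 - 2366)) = 1/(-5559808 + (825 + 5597956 - 10647)/1397074) = 1/(-5559808 + (1/1397074)*5588134) = 1/(-5559808 + 2794067/698537) = 1/(-3883728806829/698537) = -698537/3883728806829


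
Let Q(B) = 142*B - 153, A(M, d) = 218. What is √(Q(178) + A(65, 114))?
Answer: √25341 ≈ 159.19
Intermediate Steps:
Q(B) = -153 + 142*B
√(Q(178) + A(65, 114)) = √((-153 + 142*178) + 218) = √((-153 + 25276) + 218) = √(25123 + 218) = √25341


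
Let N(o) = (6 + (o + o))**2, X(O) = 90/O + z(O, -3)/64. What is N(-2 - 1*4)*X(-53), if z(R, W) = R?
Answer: -77121/848 ≈ -90.945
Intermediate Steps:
X(O) = 90/O + O/64
N(o) = (6 + 2*o)**2
N(-2 - 1*4)*X(-53) = (4*(3 + (-2 - 1*4))**2)*(90/(-53) + (1/64)*(-53)) = (4*(3 + (-2 - 4))**2)*(90*(-1/53) - 53/64) = (4*(3 - 6)**2)*(-90/53 - 53/64) = (4*(-3)**2)*(-8569/3392) = (4*9)*(-8569/3392) = 36*(-8569/3392) = -77121/848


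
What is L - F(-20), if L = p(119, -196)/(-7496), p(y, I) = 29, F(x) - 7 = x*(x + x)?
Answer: -6049301/7496 ≈ -807.00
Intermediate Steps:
F(x) = 7 + 2*x**2 (F(x) = 7 + x*(x + x) = 7 + x*(2*x) = 7 + 2*x**2)
L = -29/7496 (L = 29/(-7496) = 29*(-1/7496) = -29/7496 ≈ -0.0038687)
L - F(-20) = -29/7496 - (7 + 2*(-20)**2) = -29/7496 - (7 + 2*400) = -29/7496 - (7 + 800) = -29/7496 - 1*807 = -29/7496 - 807 = -6049301/7496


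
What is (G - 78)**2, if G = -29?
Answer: 11449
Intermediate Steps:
(G - 78)**2 = (-29 - 78)**2 = (-107)**2 = 11449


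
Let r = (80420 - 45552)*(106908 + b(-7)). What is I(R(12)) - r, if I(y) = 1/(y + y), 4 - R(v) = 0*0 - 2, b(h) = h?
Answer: -44729088815/12 ≈ -3.7274e+9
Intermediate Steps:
R(v) = 6 (R(v) = 4 - (0*0 - 2) = 4 - (0 - 2) = 4 - 1*(-2) = 4 + 2 = 6)
r = 3727424068 (r = (80420 - 45552)*(106908 - 7) = 34868*106901 = 3727424068)
I(y) = 1/(2*y)
I(R(12)) - r = (1/2)/6 - 1*3727424068 = (1/2)*(1/6) - 3727424068 = 1/12 - 3727424068 = -44729088815/12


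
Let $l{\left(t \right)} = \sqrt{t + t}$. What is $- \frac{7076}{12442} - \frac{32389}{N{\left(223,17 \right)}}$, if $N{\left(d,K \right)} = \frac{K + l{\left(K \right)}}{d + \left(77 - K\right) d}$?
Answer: $- \frac{2740895307377}{93315} + \frac{440587567 \sqrt{34}}{255} \approx -1.9298 \cdot 10^{7}$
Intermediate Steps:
$l{\left(t \right)} = \sqrt{2} \sqrt{t}$ ($l{\left(t \right)} = \sqrt{2 t} = \sqrt{2} \sqrt{t}$)
$N{\left(d,K \right)} = \frac{K + \sqrt{2} \sqrt{K}}{d + d \left(77 - K\right)}$ ($N{\left(d,K \right)} = \frac{K + \sqrt{2} \sqrt{K}}{d + \left(77 - K\right) d} = \frac{K + \sqrt{2} \sqrt{K}}{d + d \left(77 - K\right)}$)
$- \frac{7076}{12442} - \frac{32389}{N{\left(223,17 \right)}} = - \frac{7076}{12442} - \frac{32389}{\frac{1}{223} \frac{1}{-78 + 17} \left(\left(-1\right) 17 - \sqrt{2} \sqrt{17}\right)} = \left(-7076\right) \frac{1}{12442} - \frac{32389}{\frac{1}{223} \frac{1}{-61} \left(-17 - \sqrt{34}\right)} = - \frac{3538}{6221} - \frac{32389}{\frac{1}{223} \left(- \frac{1}{61}\right) \left(-17 - \sqrt{34}\right)} = - \frac{3538}{6221} - \frac{32389}{\frac{17}{13603} + \frac{\sqrt{34}}{13603}}$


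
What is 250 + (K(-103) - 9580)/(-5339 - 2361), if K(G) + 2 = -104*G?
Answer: 192387/770 ≈ 249.85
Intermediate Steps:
K(G) = -2 - 104*G
250 + (K(-103) - 9580)/(-5339 - 2361) = 250 + ((-2 - 104*(-103)) - 9580)/(-5339 - 2361) = 250 + ((-2 + 10712) - 9580)/(-7700) = 250 + (10710 - 9580)*(-1/7700) = 250 + 1130*(-1/7700) = 250 - 113/770 = 192387/770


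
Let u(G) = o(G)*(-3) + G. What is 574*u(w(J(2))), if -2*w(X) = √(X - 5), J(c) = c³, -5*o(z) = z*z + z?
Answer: 2583/10 - 2296*√3/5 ≈ -537.06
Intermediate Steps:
o(z) = -z/5 - z²/5 (o(z) = -(z*z + z)/5 = -(z² + z)/5 = -(z + z²)/5 = -z/5 - z²/5)
w(X) = -√(-5 + X)/2 (w(X) = -√(X - 5)/2 = -√(-5 + X)/2)
u(G) = G + 3*G*(1 + G)/5 (u(G) = -G*(1 + G)/5*(-3) + G = 3*G*(1 + G)/5 + G = G + 3*G*(1 + G)/5)
574*u(w(J(2))) = 574*((-√(-5 + 2³)/2)*(8 + 3*(-√(-5 + 2³)/2))/5) = 574*((-√(-5 + 8)/2)*(8 + 3*(-√(-5 + 8)/2))/5) = 574*((-√3/2)*(8 + 3*(-√3/2))/5) = 574*((-√3/2)*(8 - 3*√3/2)/5) = 574*(-√3*(8 - 3*√3/2)/10) = -287*√3*(8 - 3*√3/2)/5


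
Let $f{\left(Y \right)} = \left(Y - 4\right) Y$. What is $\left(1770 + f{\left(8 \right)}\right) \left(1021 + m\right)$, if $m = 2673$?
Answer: $6656588$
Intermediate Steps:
$f{\left(Y \right)} = Y \left(-4 + Y\right)$ ($f{\left(Y \right)} = \left(-4 + Y\right) Y = Y \left(-4 + Y\right)$)
$\left(1770 + f{\left(8 \right)}\right) \left(1021 + m\right) = \left(1770 + 8 \left(-4 + 8\right)\right) \left(1021 + 2673\right) = \left(1770 + 8 \cdot 4\right) 3694 = \left(1770 + 32\right) 3694 = 1802 \cdot 3694 = 6656588$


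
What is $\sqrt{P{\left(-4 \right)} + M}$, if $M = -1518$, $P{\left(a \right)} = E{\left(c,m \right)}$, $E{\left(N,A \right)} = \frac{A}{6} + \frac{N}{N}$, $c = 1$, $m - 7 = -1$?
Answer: $2 i \sqrt{379} \approx 38.936 i$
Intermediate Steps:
$m = 6$ ($m = 7 - 1 = 6$)
$E{\left(N,A \right)} = 1 + \frac{A}{6}$ ($E{\left(N,A \right)} = A \frac{1}{6} + 1 = \frac{A}{6} + 1 = 1 + \frac{A}{6}$)
$P{\left(a \right)} = 2$ ($P{\left(a \right)} = 1 + \frac{1}{6} \cdot 6 = 1 + 1 = 2$)
$\sqrt{P{\left(-4 \right)} + M} = \sqrt{2 - 1518} = \sqrt{-1516} = 2 i \sqrt{379}$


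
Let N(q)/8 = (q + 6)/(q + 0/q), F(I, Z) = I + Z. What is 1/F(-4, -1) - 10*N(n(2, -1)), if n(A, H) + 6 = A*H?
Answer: -101/5 ≈ -20.200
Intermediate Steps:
n(A, H) = -6 + A*H
N(q) = 8*(6 + q)/q (N(q) = 8*((q + 6)/(q + 0/q)) = 8*((6 + q)/(q + 0)) = 8*((6 + q)/q) = 8*(6 + q)/q)
1/F(-4, -1) - 10*N(n(2, -1)) = 1/(-4 - 1) - 10*(8 + 48/(-6 + 2*(-1))) = 1/(-5) - 10*(8 + 48/(-6 - 2)) = -⅕ - 10*(8 + 48/(-8)) = -⅕ - 10*(8 + 48*(-⅛)) = -⅕ - 10*(8 - 6) = -⅕ - 10*2 = -⅕ - 20 = -101/5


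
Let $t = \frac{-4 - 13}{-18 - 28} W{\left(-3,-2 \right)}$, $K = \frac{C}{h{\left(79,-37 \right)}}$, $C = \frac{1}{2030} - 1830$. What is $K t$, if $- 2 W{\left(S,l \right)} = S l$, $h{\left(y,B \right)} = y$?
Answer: $\frac{189459849}{7377020} \approx 25.682$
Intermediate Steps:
$C = - \frac{3714899}{2030}$ ($C = \frac{1}{2030} - 1830 = - \frac{3714899}{2030} \approx -1830.0$)
$W{\left(S,l \right)} = - \frac{S l}{2}$
$K = - \frac{3714899}{160370}$ ($K = - \frac{3714899}{2030 \cdot 79} = \left(- \frac{3714899}{2030}\right) \frac{1}{79} = - \frac{3714899}{160370} \approx -23.165$)
$t = - \frac{51}{46}$ ($t = \frac{-4 - 13}{-18 - 28} \left(\left(- \frac{1}{2}\right) \left(-3\right) \left(-2\right)\right) = - \frac{17}{-46} \left(-3\right) = \left(-17\right) \left(- \frac{1}{46}\right) \left(-3\right) = \frac{17}{46} \left(-3\right) = - \frac{51}{46} \approx -1.1087$)
$K t = \left(- \frac{3714899}{160370}\right) \left(- \frac{51}{46}\right) = \frac{189459849}{7377020}$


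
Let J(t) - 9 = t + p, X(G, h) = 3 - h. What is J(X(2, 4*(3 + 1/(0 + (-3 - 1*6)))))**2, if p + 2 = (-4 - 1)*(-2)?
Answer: 5776/81 ≈ 71.309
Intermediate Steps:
p = 8 (p = -2 + (-4 - 1)*(-2) = -2 - 5*(-2) = -2 + 10 = 8)
J(t) = 17 + t (J(t) = 9 + (t + 8) = 9 + (8 + t) = 17 + t)
J(X(2, 4*(3 + 1/(0 + (-3 - 1*6)))))**2 = (17 + (3 - 4*(3 + 1/(0 + (-3 - 1*6)))))**2 = (17 + (3 - 4*(3 + 1/(0 + (-3 - 6)))))**2 = (17 + (3 - 4*(3 + 1/(0 - 9))))**2 = (17 + (3 - 4*(3 + 1/(-9))))**2 = (17 + (3 - 4*(3 - 1/9)))**2 = (17 + (3 - 4*26/9))**2 = (17 + (3 - 1*104/9))**2 = (17 + (3 - 104/9))**2 = (17 - 77/9)**2 = (76/9)**2 = 5776/81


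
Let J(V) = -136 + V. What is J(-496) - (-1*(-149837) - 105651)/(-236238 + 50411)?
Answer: -117398478/185827 ≈ -631.76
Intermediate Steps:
J(-496) - (-1*(-149837) - 105651)/(-236238 + 50411) = (-136 - 496) - (-1*(-149837) - 105651)/(-236238 + 50411) = -632 - (149837 - 105651)/(-185827) = -632 - 44186*(-1)/185827 = -632 - 1*(-44186/185827) = -632 + 44186/185827 = -117398478/185827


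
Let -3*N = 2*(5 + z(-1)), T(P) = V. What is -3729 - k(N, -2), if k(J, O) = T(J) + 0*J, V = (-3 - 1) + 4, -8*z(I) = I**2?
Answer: -3729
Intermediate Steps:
z(I) = -I**2/8
V = 0 (V = -4 + 4 = 0)
T(P) = 0
N = -13/4 (N = -2*(5 - 1/8*(-1)**2)/3 = -2*(5 - 1/8*1)/3 = -2*(5 - 1/8)/3 = -2*39/(3*8) = -1/3*39/4 = -13/4 ≈ -3.2500)
k(J, O) = 0 (k(J, O) = 0 + 0*J = 0 + 0 = 0)
-3729 - k(N, -2) = -3729 - 1*0 = -3729 + 0 = -3729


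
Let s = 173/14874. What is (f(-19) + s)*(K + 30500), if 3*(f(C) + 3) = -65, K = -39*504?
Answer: -1988350418/7437 ≈ -2.6736e+5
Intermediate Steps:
s = 173/14874 (s = 173*(1/14874) = 173/14874 ≈ 0.011631)
K = -19656
f(C) = -74/3 (f(C) = -3 + (⅓)*(-65) = -3 - 65/3 = -74/3)
(f(-19) + s)*(K + 30500) = (-74/3 + 173/14874)*(-19656 + 30500) = -366719/14874*10844 = -1988350418/7437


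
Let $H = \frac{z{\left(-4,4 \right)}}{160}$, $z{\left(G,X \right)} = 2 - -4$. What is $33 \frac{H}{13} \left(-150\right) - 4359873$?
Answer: $- \frac{453428277}{104} \approx -4.3599 \cdot 10^{6}$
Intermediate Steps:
$z{\left(G,X \right)} = 6$ ($z{\left(G,X \right)} = 2 + 4 = 6$)
$H = \frac{3}{80}$ ($H = \frac{6}{160} = 6 \cdot \frac{1}{160} = \frac{3}{80} \approx 0.0375$)
$33 \frac{H}{13} \left(-150\right) - 4359873 = 33 \frac{3}{80 \cdot 13} \left(-150\right) - 4359873 = 33 \cdot \frac{3}{80} \cdot \frac{1}{13} \left(-150\right) - 4359873 = 33 \cdot \frac{3}{1040} \left(-150\right) - 4359873 = \frac{99}{1040} \left(-150\right) - 4359873 = - \frac{1485}{104} - 4359873 = - \frac{453428277}{104}$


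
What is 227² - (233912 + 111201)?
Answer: -293584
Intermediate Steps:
227² - (233912 + 111201) = 51529 - 1*345113 = 51529 - 345113 = -293584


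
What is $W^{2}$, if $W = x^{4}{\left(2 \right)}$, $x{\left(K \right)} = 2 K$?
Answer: $65536$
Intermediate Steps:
$W = 256$ ($W = \left(2 \cdot 2\right)^{4} = 4^{4} = 256$)
$W^{2} = 256^{2} = 65536$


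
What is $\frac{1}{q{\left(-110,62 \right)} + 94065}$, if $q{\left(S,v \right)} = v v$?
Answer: $\frac{1}{97909} \approx 1.0214 \cdot 10^{-5}$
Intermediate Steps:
$q{\left(S,v \right)} = v^{2}$
$\frac{1}{q{\left(-110,62 \right)} + 94065} = \frac{1}{62^{2} + 94065} = \frac{1}{3844 + 94065} = \frac{1}{97909}$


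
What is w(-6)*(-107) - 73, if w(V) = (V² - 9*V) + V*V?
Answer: -13555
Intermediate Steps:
w(V) = -9*V + 2*V² (w(V) = (V² - 9*V) + V² = -9*V + 2*V²)
w(-6)*(-107) - 73 = -6*(-9 + 2*(-6))*(-107) - 73 = -6*(-9 - 12)*(-107) - 73 = -6*(-21)*(-107) - 73 = 126*(-107) - 73 = -13482 - 73 = -13555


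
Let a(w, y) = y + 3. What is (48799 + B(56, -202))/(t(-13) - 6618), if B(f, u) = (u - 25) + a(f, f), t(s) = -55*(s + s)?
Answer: -48631/5188 ≈ -9.3737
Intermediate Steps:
a(w, y) = 3 + y
t(s) = -110*s
B(f, u) = -22 + f + u (B(f, u) = (u - 25) + (3 + f) = (-25 + u) + (3 + f) = -22 + f + u)
(48799 + B(56, -202))/(t(-13) - 6618) = (48799 + (-22 + 56 - 202))/(-110*(-13) - 6618) = (48799 - 168)/(1430 - 6618) = 48631/(-5188) = 48631*(-1/5188) = -48631/5188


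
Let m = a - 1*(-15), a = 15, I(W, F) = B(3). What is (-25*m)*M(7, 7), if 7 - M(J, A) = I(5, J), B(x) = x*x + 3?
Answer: 3750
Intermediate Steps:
B(x) = 3 + x**2 (B(x) = x**2 + 3 = 3 + x**2)
I(W, F) = 12 (I(W, F) = 3 + 3**2 = 3 + 9 = 12)
M(J, A) = -5 (M(J, A) = 7 - 1*12 = 7 - 12 = -5)
m = 30 (m = 15 - 1*(-15) = 15 + 15 = 30)
(-25*m)*M(7, 7) = -25*30*(-5) = -750*(-5) = 3750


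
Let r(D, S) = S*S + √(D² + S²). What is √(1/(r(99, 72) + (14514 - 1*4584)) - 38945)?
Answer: √(-1765844187 - 1051515*√185)/(3*√(5038 + 3*√185)) ≈ 197.34*I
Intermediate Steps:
r(D, S) = S² + √(D² + S²)
√(1/(r(99, 72) + (14514 - 1*4584)) - 38945) = √(1/((72² + √(99² + 72²)) + (14514 - 1*4584)) - 38945) = √(1/((5184 + √(9801 + 5184)) + (14514 - 4584)) - 38945) = √(1/((5184 + √14985) + 9930) - 38945) = √(1/((5184 + 9*√185) + 9930) - 38945) = √(1/(15114 + 9*√185) - 38945) = √(-38945 + 1/(15114 + 9*√185))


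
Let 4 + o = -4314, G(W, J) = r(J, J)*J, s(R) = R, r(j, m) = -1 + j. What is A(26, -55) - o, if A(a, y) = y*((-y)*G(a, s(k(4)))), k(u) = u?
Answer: -31982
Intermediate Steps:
G(W, J) = J*(-1 + J) (G(W, J) = (-1 + J)*J = J*(-1 + J))
o = -4318 (o = -4 - 4314 = -4318)
A(a, y) = -12*y² (A(a, y) = y*((-y)*(4*(-1 + 4))) = y*((-y)*(4*3)) = y*(-y*12) = y*(-12*y) = -12*y²)
A(26, -55) - o = -12*(-55)² - 1*(-4318) = -12*3025 + 4318 = -36300 + 4318 = -31982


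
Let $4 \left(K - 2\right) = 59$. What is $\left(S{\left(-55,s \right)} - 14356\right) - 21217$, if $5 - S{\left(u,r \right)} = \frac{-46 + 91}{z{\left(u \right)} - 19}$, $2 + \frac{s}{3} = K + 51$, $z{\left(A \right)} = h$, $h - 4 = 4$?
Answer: $- \frac{391203}{11} \approx -35564.0$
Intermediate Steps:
$K = \frac{67}{4}$ ($K = 2 + \frac{1}{4} \cdot 59 = 2 + \frac{59}{4} = \frac{67}{4} \approx 16.75$)
$h = 8$ ($h = 4 + 4 = 8$)
$z{\left(A \right)} = 8$
$s = \frac{789}{4}$ ($s = -6 + 3 \left(\frac{67}{4} + 51\right) = -6 + 3 \cdot \frac{271}{4} = -6 + \frac{813}{4} = \frac{789}{4} \approx 197.25$)
$S{\left(u,r \right)} = \frac{100}{11}$ ($S{\left(u,r \right)} = 5 - \frac{-46 + 91}{8 - 19} = 5 - \frac{45}{-11} = 5 - 45 \left(- \frac{1}{11}\right) = 5 - - \frac{45}{11} = 5 + \frac{45}{11} = \frac{100}{11}$)
$\left(S{\left(-55,s \right)} - 14356\right) - 21217 = \left(\frac{100}{11} - 14356\right) - 21217 = - \frac{157816}{11} - 21217 = - \frac{391203}{11}$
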